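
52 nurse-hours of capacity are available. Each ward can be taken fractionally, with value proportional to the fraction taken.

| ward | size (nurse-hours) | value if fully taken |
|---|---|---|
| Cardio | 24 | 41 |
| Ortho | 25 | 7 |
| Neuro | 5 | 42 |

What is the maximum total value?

89.44

Best value per unit of size first: Neuro 42/5≈8.4, Cardio 41/24≈1.71, Ortho 7/25≈0.28.
All 5 nurse-hours of Neuro fit (value 42) → 47 remain.
All 24 nurse-hours of Cardio fit (value 41) → 23 remain.
Fill the last 23 nurse-hours with part of Ortho: 23/25 of it earns 6.44.
Total value = 89.44.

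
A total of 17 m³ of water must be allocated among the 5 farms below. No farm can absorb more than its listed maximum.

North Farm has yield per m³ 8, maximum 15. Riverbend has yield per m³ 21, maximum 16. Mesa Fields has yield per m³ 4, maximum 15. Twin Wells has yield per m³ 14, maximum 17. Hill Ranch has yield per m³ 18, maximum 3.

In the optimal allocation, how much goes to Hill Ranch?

Order the farms by yield per m³: Riverbend 21 > Hill Ranch 18 > Twin Wells 14 > North Farm 8 > Mesa Fields 4.
Riverbend: +16 to 16 (cap) → 1 left.
Hill Ranch has room for 3 but only 1 remain, so it gets 1.

1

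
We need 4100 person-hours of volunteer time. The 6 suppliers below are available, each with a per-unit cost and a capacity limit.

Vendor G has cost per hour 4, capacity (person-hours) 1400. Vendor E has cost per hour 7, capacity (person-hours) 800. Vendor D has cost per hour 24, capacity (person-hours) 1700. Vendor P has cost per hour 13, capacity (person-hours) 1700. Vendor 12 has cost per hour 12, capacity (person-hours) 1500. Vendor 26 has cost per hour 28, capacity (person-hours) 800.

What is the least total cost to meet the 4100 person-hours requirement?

Use suppliers in increasing cost order.
Vendor G at 4: take all 1400 person-hours — 2700 still needed.
Vendor E (7): use full 800 — 1900 person-hours to go.
Vendor 12 (12): use full 1500 — 400 person-hours to go.
Take 400 from Vendor P at 13 to finish.
Vendor D, Vendor 26: unused.
Cost = 1400×4 + 800×7 + 1500×12 + 400×13 = 34400.

34400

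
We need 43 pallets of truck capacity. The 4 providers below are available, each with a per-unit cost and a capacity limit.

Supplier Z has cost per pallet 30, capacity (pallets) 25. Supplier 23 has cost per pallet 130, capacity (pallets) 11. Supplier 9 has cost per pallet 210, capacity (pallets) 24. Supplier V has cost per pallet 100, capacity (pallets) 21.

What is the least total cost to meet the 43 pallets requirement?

2550

Use providers in increasing cost order.
Supplier Z (30): use full 25 → 18 pallets to go.
Take 18 from Supplier V at 100 to finish.
Supplier 23, Supplier 9: unused.
Cost = 25×30 + 18×100 = 2550.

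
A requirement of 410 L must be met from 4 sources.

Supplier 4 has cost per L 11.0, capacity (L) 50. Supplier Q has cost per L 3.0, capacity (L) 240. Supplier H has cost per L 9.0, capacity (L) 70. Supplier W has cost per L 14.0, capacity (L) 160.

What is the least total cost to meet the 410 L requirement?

2600

Fill from the cheapest source first.
Supplier Q at 3.0: take all 240 L ; 170 still needed.
Take 70 from Supplier H at 9.0 ; need 100 more.
Supplier 4 at 11.0: take all 50 L ; 50 still needed.
Supplier W at 14.0: take 50 of its 160 ; requirement met.
Cost = 240×3.0 + 70×9.0 + 50×11.0 + 50×14.0 = 2600.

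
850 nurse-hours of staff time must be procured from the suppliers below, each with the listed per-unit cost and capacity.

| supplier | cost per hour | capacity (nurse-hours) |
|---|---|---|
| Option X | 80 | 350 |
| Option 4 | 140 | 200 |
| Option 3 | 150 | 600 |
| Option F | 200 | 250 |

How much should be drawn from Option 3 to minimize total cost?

Fill from the cheapest supplier first.
Option X at 80: take all 350 nurse-hours ; 500 still needed.
Option 4 at 140: take all 200 nurse-hours ; 300 still needed.
Option 3 (150): take the remaining 300 ; done.
Option F: unused.

300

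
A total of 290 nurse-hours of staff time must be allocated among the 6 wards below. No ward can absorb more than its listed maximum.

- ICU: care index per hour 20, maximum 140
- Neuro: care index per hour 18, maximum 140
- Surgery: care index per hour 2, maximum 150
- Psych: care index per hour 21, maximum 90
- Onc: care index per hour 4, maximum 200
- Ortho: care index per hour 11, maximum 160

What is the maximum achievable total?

Order the wards by care index per hour: Psych 21 > ICU 20 > Neuro 18 > Ortho 11 > Onc 4 > Surgery 2.
Psych: +90 to 90 (cap) → 200 left.
Give ICU 140 to hit its cap of 140 → 60 left.
Only 60 left; Neuro takes them to reach 60.
Total = 20×140 + 18×60 + 21×90 = 5770.

5770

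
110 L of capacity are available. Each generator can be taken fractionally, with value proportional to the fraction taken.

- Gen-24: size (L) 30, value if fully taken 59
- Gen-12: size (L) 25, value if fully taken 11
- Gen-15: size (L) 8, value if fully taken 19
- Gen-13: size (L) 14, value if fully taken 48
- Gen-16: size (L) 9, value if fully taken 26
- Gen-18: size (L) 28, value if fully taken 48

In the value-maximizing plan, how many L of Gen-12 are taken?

21

Best value per unit of size first: Gen-13 48/14≈3.43, Gen-16 26/9≈2.89, Gen-15 19/8≈2.38, Gen-24 59/30≈1.97, Gen-18 48/28≈1.71, Gen-12 11/25≈0.44.
Take all of Gen-13 (14 L, value 48) — 96 L left.
All 9 L of Gen-16 fit (value 26) — 87 remain.
Take all of Gen-15 (8 L, value 19) — 79 L left.
All 30 L of Gen-24 fit (value 59) — 49 remain.
Gen-18: take in full, 28 L for value 48 — 21 left.
Only 21 L remain; take 21/25 of Gen-12 for value 11×21/25 = 9.24.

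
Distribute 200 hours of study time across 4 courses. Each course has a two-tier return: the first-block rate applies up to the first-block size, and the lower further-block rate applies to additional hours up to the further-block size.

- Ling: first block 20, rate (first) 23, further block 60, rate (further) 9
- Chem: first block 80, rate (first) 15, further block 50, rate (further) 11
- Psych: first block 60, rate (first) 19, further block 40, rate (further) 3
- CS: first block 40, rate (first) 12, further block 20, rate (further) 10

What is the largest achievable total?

Order all 8 blocks by rate: Ling/T1 23 > Psych/T1 19 > Chem/T1 15 > CS/T1 12 > Chem/T2 11 > CS/T2 10 > Ling/T2 9 > Psych/T2 3.
Fill Ling T1 block (20 at 23) — 180 left.
Fill Psych T1 block (60 at 19) — 120 left.
Chem T1 at 15: fill all 80 — 40 left.
CS/T1 (12): +40 — 0 left.
Total = 23×20 + 19×60 + 15×80 + 12×40 = 3280.

3280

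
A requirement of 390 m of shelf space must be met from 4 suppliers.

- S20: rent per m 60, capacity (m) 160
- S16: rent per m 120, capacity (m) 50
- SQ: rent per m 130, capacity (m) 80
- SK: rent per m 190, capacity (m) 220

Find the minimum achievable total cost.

Cheapest first:
Take 160 from S20 at 60 — need 230 more.
S16 at 120: take all 50 m — 180 still needed.
SQ (130): use full 80 — 100 m to go.
SK (190): take the remaining 100 — done.
Cost = 160×60 + 50×120 + 80×130 + 100×190 = 45000.

45000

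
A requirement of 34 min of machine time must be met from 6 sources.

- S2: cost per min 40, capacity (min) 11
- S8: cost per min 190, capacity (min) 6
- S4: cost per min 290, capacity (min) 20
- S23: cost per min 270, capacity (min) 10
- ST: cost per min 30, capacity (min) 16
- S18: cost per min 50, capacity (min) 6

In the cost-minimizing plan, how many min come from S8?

1

Cheapest first:
Take 16 from ST at 30 ; need 18 more.
S2 (40): use full 11 ; 7 min to go.
S18 at 50: take all 6 min ; 1 still needed.
Take 1 from S8 at 190 to finish.
S23, S4: unused.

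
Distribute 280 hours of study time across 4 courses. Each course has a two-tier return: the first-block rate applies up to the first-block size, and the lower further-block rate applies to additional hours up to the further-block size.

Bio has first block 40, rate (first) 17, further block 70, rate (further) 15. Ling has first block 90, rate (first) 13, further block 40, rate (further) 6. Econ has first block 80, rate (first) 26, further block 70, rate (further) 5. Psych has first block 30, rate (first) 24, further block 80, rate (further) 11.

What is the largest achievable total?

Order all 8 blocks by rate: Econ/first 26 > Psych/first 24 > Bio/first 17 > Bio/second 15 > Ling/first 13 > Psych/second 11 > Ling/second 6 > Econ/second 5.
Fill Econ first block (80 at 26) → 200 left.
Psych/first (24): +30 → 170 left.
Bio first at 17: fill all 40 → 130 left.
Fill Bio second block (70 at 15) → 60 left.
Ling first at 13: only 60 left, fill 60.
Total = 26×80 + 24×30 + 17×40 + 15×70 + 13×60 = 5310.

5310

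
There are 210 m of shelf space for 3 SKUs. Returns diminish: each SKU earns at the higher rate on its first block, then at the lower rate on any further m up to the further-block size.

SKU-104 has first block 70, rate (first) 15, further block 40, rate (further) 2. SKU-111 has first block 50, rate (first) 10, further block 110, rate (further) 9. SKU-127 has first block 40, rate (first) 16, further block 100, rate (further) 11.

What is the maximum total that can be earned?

Treat each block as its own option and order by rate: SKU-127/tier1 16 > SKU-104/tier1 15 > SKU-127/tier2 11 > SKU-111/tier1 10 > SKU-111/tier2 9 > SKU-104/tier2 2.
SKU-127 tier1 at 16: fill all 40 — 170 left.
SKU-104 tier1 at 15: fill all 70 — 100 left.
Fill SKU-127 tier2 block (100 at 11) — 0 left.
Total = 16×40 + 15×70 + 11×100 = 2790.

2790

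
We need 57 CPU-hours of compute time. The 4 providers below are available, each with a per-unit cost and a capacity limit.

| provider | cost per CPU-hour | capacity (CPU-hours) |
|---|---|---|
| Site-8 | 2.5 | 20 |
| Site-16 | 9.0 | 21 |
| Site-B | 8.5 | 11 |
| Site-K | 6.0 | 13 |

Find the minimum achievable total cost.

338.5

Fill from the cheapest provider first.
Site-8 (2.5): use full 20 — 37 CPU-hours to go.
Site-K at 6.0: take all 13 CPU-hours — 24 still needed.
Site-B (8.5): use full 11 — 13 CPU-hours to go.
Site-16 (9.0): take the remaining 13 — done.
Cost = 20×2.5 + 13×6.0 + 11×8.5 + 13×9.0 = 338.5.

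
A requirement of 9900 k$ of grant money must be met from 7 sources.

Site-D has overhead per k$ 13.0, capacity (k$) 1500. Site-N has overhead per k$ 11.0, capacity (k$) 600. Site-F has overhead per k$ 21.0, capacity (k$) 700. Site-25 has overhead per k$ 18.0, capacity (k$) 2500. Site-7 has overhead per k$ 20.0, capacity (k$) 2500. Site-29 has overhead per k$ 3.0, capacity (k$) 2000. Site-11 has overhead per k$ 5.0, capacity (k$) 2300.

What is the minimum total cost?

108600

Fill from the cheapest source first.
Site-29 at 3.0: take all 2000 k$ ; 7900 still needed.
Site-11 at 5.0: take all 2300 k$ ; 5600 still needed.
Site-N (11.0): use full 600 ; 5000 k$ to go.
Take 1500 from Site-D at 13.0 ; need 3500 more.
Site-25 (18.0): use full 2500 ; 1000 k$ to go.
Take 1000 from Site-7 at 20.0 to finish.
Site-F: unused.
Cost = 2000×3.0 + 2300×5.0 + 600×11.0 + 1500×13.0 + 2500×18.0 + 1000×20.0 = 108600.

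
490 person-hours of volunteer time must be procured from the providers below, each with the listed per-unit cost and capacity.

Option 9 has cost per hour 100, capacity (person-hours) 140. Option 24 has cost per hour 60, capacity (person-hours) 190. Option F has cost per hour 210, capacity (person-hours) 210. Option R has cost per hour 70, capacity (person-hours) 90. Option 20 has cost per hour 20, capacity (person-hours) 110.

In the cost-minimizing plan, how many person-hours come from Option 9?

Cheapest first:
Option 20 at 20: take all 110 person-hours ; 380 still needed.
Option 24 at 60: take all 190 person-hours ; 190 still needed.
Option R at 70: take all 90 person-hours ; 100 still needed.
Take 100 from Option 9 at 100 to finish.
Option F: unused.

100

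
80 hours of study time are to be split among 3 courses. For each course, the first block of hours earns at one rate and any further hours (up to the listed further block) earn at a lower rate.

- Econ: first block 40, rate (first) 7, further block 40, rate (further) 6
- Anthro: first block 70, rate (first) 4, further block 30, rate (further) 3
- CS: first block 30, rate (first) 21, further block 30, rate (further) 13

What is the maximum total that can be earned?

1160

Order all 6 blocks by rate: CS/tier1 21 > CS/tier2 13 > Econ/tier1 7 > Econ/tier2 6 > Anthro/tier1 4 > Anthro/tier2 3.
CS/tier1 (21): +30 → 50 left.
Fill CS tier2 block (30 at 13) → 20 left.
Econ/tier1: +20 of 40 at 7; pool empty.
Total = 21×30 + 13×30 + 7×20 = 1160.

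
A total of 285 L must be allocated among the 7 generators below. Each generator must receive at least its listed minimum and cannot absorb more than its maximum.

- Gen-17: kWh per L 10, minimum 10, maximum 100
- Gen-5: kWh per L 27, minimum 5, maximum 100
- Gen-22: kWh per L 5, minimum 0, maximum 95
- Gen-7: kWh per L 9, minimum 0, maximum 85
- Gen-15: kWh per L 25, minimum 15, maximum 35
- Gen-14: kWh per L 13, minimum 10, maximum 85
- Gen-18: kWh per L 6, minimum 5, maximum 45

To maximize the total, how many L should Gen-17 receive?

Meeting every minimum uses 10+5+0+0+15+10+5 = 45 L, leaving 240.
Order the generators by kWh per L: Gen-5 27 > Gen-15 25 > Gen-14 13 > Gen-17 10 > Gen-7 9 > Gen-18 6 > Gen-22 5.
Give Gen-5 95 more to hit its cap of 100 — 145 left.
Gen-15: +20 to 35 (cap) — 125 left.
Gen-14 takes 75 more to reach its cap of 85 — 50 left.
Only 50 left; Gen-17 takes them to reach 60.

60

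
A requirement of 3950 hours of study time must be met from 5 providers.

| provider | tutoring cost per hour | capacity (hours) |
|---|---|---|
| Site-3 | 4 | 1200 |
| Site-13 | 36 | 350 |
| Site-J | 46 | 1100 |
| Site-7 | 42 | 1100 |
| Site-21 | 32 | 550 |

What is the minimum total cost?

115700

Use providers in increasing cost order.
Take 1200 from Site-3 at 4 — need 2750 more.
Site-21 at 32: take all 550 hours — 2200 still needed.
Take 350 from Site-13 at 36 — need 1850 more.
Take 1100 from Site-7 at 42 — need 750 more.
Site-J at 46: take 750 of its 1100 — requirement met.
Cost = 1200×4 + 550×32 + 350×36 + 1100×42 + 750×46 = 115700.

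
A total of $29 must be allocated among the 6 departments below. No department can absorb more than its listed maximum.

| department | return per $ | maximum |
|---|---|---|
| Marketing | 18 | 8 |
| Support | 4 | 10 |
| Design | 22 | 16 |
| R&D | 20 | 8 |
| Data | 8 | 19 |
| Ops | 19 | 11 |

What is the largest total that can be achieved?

607

Order the departments by return per $: Design 22 > R&D 20 > Ops 19 > Marketing 18 > Data 8 > Support 4.
Design takes 16 to reach its cap of 16 → 13 left.
R&D: +8 to 8 (cap) → 5 left.
Ops: +5 (room for 11) → 5. Pool exhausted.
Total = 22×16 + 20×8 + 19×5 = 607.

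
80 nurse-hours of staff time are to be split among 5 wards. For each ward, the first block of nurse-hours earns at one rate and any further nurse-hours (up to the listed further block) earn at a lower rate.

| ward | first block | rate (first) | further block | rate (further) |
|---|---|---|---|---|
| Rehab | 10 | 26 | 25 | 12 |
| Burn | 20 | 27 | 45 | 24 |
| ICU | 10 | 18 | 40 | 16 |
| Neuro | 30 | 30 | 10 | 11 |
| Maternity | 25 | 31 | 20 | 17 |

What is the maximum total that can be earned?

Rank every tier by rate: Maternity/tier1 31 > Neuro/tier1 30 > Burn/tier1 27 > Rehab/tier1 26 > Burn/tier2 24 > ICU/tier1 18 > Maternity/tier2 17 > ICU/tier2 16 > Rehab/tier2 12 > Neuro/tier2 11.
Maternity/tier1 (31): +25 — 55 left.
Neuro/tier1 (30): +30 — 25 left.
Burn/tier1 (27): +20 — 5 left.
Rehab/tier1: +5 of 10 at 26; pool empty.
Total = 31×25 + 30×30 + 27×20 + 26×5 = 2345.

2345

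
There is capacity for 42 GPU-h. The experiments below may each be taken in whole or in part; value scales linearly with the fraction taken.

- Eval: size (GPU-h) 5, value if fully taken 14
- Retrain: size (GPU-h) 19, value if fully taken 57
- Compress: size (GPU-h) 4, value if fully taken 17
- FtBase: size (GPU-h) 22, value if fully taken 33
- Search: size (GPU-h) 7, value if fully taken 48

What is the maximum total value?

146.5

Best value per unit of size first: Search 48/7≈6.86, Compress 17/4≈4.25, Retrain 57/19≈3, Eval 14/5≈2.8, FtBase 33/22≈1.5.
All 7 GPU-h of Search fit (value 48) ; 35 remain.
Compress: take in full, 4 GPU-h for value 17 ; 31 left.
All 19 GPU-h of Retrain fit (value 57) ; 12 remain.
Eval: take in full, 5 GPU-h for value 14 ; 7 left.
Only 7 GPU-h remain; take 7/22 of FtBase for value 33×7/22 = 10.5.
Total value = 146.5.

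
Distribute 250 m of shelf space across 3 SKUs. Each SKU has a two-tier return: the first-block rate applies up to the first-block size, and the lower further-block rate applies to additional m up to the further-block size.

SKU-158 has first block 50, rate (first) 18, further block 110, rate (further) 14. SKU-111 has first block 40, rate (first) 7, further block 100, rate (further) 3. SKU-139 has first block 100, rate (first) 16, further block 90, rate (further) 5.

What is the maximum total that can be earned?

3900

Order all 6 blocks by rate: SKU-158/T1 18 > SKU-139/T1 16 > SKU-158/T2 14 > SKU-111/T1 7 > SKU-139/T2 5 > SKU-111/T2 3.
SKU-158/T1 (18): +50 ; 200 left.
SKU-139/T1 (16): +100 ; 100 left.
SKU-158/T2: +100 of 110 at 14; pool empty.
Total = 18×50 + 16×100 + 14×100 = 3900.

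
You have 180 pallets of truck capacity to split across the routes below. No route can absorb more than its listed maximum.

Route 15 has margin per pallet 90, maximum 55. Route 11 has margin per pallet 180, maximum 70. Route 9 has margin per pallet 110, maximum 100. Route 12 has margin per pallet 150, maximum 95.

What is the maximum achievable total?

28500

Order the routes by margin per pallet: Route 11 180 > Route 12 150 > Route 9 110 > Route 15 90.
Give Route 11 70 to hit its cap of 70 → 110 left.
Give Route 12 95 to hit its cap of 95 → 15 left.
Route 9: +15 (room for 100) → 15. Pool exhausted.
Total = 180×70 + 110×15 + 150×95 = 28500.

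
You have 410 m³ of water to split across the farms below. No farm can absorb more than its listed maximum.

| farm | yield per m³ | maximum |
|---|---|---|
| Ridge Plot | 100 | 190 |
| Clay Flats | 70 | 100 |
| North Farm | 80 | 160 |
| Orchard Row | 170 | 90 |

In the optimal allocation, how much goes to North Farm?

Order the farms by yield per m³: Orchard Row 170 > Ridge Plot 100 > North Farm 80 > Clay Flats 70.
Orchard Row: +90 to 90 (cap) — 320 left.
Give Ridge Plot 190 to hit its cap of 190 — 130 left.
North Farm has room for 160 but only 130 remain, so it gets 130.

130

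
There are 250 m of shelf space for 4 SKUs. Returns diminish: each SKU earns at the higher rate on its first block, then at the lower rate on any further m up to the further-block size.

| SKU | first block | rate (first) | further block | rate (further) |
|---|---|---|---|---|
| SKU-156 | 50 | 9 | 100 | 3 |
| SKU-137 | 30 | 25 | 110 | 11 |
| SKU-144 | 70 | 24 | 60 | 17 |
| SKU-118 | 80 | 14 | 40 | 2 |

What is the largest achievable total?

Order all 8 blocks by rate: SKU-137/tier1 25 > SKU-144/tier1 24 > SKU-144/tier2 17 > SKU-118/tier1 14 > SKU-137/tier2 11 > SKU-156/tier1 9 > SKU-156/tier2 3 > SKU-118/tier2 2.
Fill SKU-137 tier1 block (30 at 25) ; 220 left.
SKU-144 tier1 at 24: fill all 70 ; 150 left.
SKU-144 tier2 at 17: fill all 60 ; 90 left.
Fill SKU-118 tier1 block (80 at 14) ; 10 left.
SKU-137/tier2: +10 of 110 at 11; pool empty.
Total = 25×30 + 24×70 + 17×60 + 14×80 + 11×10 = 4680.

4680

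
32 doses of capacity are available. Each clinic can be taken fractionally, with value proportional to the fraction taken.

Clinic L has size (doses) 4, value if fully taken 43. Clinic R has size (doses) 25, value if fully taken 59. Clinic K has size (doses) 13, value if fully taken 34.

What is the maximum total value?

Sort by value density: Clinic L 43/4≈10.8, Clinic K 34/13≈2.62, Clinic R 59/25≈2.36.
Take all of Clinic L (4 doses, value 43) ; 28 doses left.
Take all of Clinic K (13 doses, value 34) ; 15 doses left.
Only 15 doses remain; take 15/25 of Clinic R for value 59×15/25 = 35.4.
Total value = 112.4.

112.4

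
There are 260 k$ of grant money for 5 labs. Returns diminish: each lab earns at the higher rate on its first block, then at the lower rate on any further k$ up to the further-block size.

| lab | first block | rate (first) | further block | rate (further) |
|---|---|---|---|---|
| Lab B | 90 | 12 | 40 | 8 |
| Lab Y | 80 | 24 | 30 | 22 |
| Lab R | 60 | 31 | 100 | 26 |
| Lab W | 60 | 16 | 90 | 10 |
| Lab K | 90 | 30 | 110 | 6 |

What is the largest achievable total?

Order all 10 blocks by rate: Lab R/tier1 31 > Lab K/tier1 30 > Lab R/tier2 26 > Lab Y/tier1 24 > Lab Y/tier2 22 > Lab W/tier1 16 > Lab B/tier1 12 > Lab W/tier2 10 > Lab B/tier2 8 > Lab K/tier2 6.
Fill Lab R tier1 block (60 at 31) → 200 left.
Lab K tier1 at 30: fill all 90 → 110 left.
Lab R tier2 at 26: fill all 100 → 10 left.
10 remain; put them into Lab Y tier1 at 24.
Total = 31×60 + 30×90 + 26×100 + 24×10 = 7400.

7400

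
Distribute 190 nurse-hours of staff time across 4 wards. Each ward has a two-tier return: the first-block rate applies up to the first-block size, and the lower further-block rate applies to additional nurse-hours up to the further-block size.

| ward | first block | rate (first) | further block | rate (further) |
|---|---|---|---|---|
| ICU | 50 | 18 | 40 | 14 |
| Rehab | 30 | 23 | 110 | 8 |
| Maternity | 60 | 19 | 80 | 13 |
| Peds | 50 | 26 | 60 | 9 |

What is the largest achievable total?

Treat each block as its own option and order by rate: Peds/tier1 26 > Rehab/tier1 23 > Maternity/tier1 19 > ICU/tier1 18 > ICU/tier2 14 > Maternity/tier2 13 > Peds/tier2 9 > Rehab/tier2 8.
Peds tier1 at 26: fill all 50 → 140 left.
Rehab/tier1 (23): +30 → 110 left.
Fill Maternity tier1 block (60 at 19) → 50 left.
Fill ICU tier1 block (50 at 18) → 0 left.
Total = 26×50 + 23×30 + 19×60 + 18×50 = 4030.

4030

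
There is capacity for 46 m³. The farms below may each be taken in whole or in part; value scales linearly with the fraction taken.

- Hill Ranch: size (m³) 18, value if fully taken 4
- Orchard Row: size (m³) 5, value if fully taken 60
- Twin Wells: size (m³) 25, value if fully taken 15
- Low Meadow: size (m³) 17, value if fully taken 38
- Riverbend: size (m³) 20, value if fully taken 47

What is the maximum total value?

147.4

Best value per unit of size first: Orchard Row 60/5≈12, Riverbend 47/20≈2.35, Low Meadow 38/17≈2.24, Twin Wells 15/25≈0.6, Hill Ranch 4/18≈0.222.
Orchard Row: take in full, 5 m³ for value 60 — 41 left.
All 20 m³ of Riverbend fit (value 47) — 21 remain.
All 17 m³ of Low Meadow fit (value 38) — 4 remain.
Only 4 m³ remain; take 4/25 of Twin Wells for value 15×4/25 = 2.4.
Total value = 147.4.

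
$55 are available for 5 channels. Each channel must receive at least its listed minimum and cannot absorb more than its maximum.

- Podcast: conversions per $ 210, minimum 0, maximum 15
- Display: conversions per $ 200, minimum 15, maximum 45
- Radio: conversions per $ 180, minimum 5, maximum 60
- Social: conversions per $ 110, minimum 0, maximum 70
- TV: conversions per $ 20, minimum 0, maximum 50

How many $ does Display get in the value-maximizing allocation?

35

Meeting every minimum uses 0+15+5+0+0 = 20 $, leaving 35.
Order the channels by conversions per $: Podcast 210 > Display 200 > Radio 180 > Social 110 > TV 20.
Podcast: +15 to 15 (cap) — 20 left.
Only 20 left; Display takes them to reach 35.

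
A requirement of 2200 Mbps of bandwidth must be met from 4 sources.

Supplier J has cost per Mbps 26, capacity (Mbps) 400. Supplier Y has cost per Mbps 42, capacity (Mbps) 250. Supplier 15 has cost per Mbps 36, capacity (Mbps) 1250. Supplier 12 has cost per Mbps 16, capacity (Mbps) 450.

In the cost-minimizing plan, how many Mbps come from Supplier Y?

Cheapest first:
Supplier 12 (16): use full 450 ; 1750 Mbps to go.
Supplier J at 26: take all 400 Mbps ; 1350 still needed.
Supplier 15 (36): use full 1250 ; 100 Mbps to go.
Supplier Y (42): take the remaining 100 ; done.

100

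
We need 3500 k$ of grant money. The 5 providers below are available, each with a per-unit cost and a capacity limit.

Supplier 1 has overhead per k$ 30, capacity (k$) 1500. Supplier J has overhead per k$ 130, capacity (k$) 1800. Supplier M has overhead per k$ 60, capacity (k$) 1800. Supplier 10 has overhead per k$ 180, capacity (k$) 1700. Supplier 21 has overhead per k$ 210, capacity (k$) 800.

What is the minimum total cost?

179000

Cheapest first:
Supplier 1 (30): use full 1500 → 2000 k$ to go.
Take 1800 from Supplier M at 60 → need 200 more.
Take 200 from Supplier J at 130 to finish.
Supplier 10, Supplier 21: unused.
Cost = 1500×30 + 1800×60 + 200×130 = 179000.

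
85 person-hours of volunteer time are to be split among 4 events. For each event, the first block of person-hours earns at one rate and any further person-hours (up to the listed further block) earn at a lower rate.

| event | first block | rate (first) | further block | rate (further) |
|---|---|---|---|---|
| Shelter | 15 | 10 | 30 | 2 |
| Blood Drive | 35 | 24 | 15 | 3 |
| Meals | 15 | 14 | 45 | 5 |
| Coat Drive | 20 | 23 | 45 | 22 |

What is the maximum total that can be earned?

1960

Treat each block as its own option and order by rate: Blood Drive/first 24 > Coat Drive/first 23 > Coat Drive/second 22 > Meals/first 14 > Shelter/first 10 > Meals/second 5 > Blood Drive/second 3 > Shelter/second 2.
Fill Blood Drive first block (35 at 24) — 50 left.
Coat Drive first at 23: fill all 20 — 30 left.
Coat Drive/second: +30 of 45 at 22; pool empty.
Total = 24×35 + 23×20 + 22×30 = 1960.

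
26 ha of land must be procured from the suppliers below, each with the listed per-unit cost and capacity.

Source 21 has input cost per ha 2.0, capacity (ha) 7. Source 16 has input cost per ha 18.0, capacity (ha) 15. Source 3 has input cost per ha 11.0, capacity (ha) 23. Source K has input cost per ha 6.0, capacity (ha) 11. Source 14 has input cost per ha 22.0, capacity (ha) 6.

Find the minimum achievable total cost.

Use suppliers in increasing cost order.
Source 21 at 2.0: take all 7 ha — 19 still needed.
Take 11 from Source K at 6.0 — need 8 more.
Source 3 at 11.0: take 8 of its 23 — requirement met.
Source 16, Source 14: unused.
Cost = 7×2.0 + 11×6.0 + 8×11.0 = 168.

168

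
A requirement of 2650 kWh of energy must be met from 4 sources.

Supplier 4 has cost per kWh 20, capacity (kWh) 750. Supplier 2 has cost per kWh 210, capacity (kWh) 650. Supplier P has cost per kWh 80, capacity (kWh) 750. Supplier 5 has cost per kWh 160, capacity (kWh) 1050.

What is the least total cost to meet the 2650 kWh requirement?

264000

Fill from the cheapest source first.
Supplier 4 at 20: take all 750 kWh → 1900 still needed.
Supplier P at 80: take all 750 kWh → 1150 still needed.
Supplier 5 at 160: take all 1050 kWh → 100 still needed.
Supplier 2 (210): take the remaining 100 → done.
Cost = 750×20 + 750×80 + 1050×160 + 100×210 = 264000.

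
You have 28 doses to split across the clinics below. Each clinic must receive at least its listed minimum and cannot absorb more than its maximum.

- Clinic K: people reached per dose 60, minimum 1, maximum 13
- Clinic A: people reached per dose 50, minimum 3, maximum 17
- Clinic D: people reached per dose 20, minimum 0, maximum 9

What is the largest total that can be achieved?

Meeting every minimum uses 1+3+0 = 4 doses, leaving 24.
Order the clinics by people reached per dose: Clinic K 60 > Clinic A 50 > Clinic D 20.
Clinic K: +12 to 13 (cap) — 12 left.
Only 12 left; Clinic A takes them to reach 15.
Total = 60×13 + 50×15 = 1530.

1530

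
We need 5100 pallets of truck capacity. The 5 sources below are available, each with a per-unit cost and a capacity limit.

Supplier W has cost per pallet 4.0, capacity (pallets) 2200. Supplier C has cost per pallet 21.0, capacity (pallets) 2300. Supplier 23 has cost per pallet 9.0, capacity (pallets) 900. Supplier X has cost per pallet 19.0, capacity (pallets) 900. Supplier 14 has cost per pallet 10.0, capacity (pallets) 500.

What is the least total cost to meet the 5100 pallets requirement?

51600

Fill from the cheapest source first.
Supplier W at 4.0: take all 2200 pallets ; 2900 still needed.
Take 900 from Supplier 23 at 9.0 ; need 2000 more.
Supplier 14 at 10.0: take all 500 pallets ; 1500 still needed.
Supplier X at 19.0: take all 900 pallets ; 600 still needed.
Take 600 from Supplier C at 21.0 to finish.
Cost = 2200×4.0 + 900×9.0 + 500×10.0 + 900×19.0 + 600×21.0 = 51600.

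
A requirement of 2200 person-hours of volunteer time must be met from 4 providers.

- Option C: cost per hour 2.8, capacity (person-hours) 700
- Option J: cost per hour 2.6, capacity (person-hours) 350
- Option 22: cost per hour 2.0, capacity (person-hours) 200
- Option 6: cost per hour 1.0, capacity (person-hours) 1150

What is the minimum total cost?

Use providers in increasing cost order.
Option 6 at 1.0: take all 1150 person-hours — 1050 still needed.
Option 22 (2.0): use full 200 — 850 person-hours to go.
Take 350 from Option J at 2.6 — need 500 more.
Option C (2.8): take the remaining 500 — done.
Cost = 1150×1.0 + 200×2.0 + 350×2.6 + 500×2.8 = 3860.

3860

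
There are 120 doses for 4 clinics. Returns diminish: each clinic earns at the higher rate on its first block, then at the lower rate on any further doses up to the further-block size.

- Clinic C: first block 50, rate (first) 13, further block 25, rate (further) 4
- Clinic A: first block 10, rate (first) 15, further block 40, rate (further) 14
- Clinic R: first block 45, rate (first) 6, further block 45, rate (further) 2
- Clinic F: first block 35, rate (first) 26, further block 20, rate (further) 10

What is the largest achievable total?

2075

Rank every tier by rate: Clinic F/T1 26 > Clinic A/T1 15 > Clinic A/T2 14 > Clinic C/T1 13 > Clinic F/T2 10 > Clinic R/T1 6 > Clinic C/T2 4 > Clinic R/T2 2.
Clinic F T1 at 26: fill all 35 ; 85 left.
Fill Clinic A T1 block (10 at 15) ; 75 left.
Clinic A T2 at 14: fill all 40 ; 35 left.
Clinic C T1 at 13: only 35 left, fill 35.
Total = 26×35 + 15×10 + 14×40 + 13×35 = 2075.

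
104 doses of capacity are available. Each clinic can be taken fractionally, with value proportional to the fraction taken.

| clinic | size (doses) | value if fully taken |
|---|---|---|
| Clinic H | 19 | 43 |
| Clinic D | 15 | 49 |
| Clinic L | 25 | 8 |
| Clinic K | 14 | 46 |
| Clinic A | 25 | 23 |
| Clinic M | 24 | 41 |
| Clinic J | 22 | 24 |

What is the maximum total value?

212.2

Best value per unit of size first: Clinic K 46/14≈3.29, Clinic D 49/15≈3.27, Clinic H 43/19≈2.26, Clinic M 41/24≈1.71, Clinic J 24/22≈1.09, Clinic A 23/25≈0.92, Clinic L 8/25≈0.32.
Take all of Clinic K (14 doses, value 46) → 90 doses left.
Clinic D: take in full, 15 doses for value 49 → 75 left.
Clinic H: take in full, 19 doses for value 43 → 56 left.
Take all of Clinic M (24 doses, value 41) → 32 doses left.
Take all of Clinic J (22 doses, value 24) → 10 doses left.
Fill the last 10 doses with part of Clinic A: 10/25 of it earns 9.2.
Total value = 212.2.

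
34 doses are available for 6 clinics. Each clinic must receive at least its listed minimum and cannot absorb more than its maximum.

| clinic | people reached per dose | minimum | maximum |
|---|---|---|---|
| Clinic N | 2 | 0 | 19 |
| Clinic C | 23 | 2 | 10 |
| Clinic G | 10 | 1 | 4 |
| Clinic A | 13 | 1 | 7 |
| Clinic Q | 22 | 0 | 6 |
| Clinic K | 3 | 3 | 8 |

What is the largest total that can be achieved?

Meeting every minimum uses 0+2+1+1+0+3 = 7 doses, leaving 27.
Order the clinics by people reached per dose: Clinic C 23 > Clinic Q 22 > Clinic A 13 > Clinic G 10 > Clinic K 3 > Clinic N 2.
Give Clinic C 8 more to hit its cap of 10 — 19 left.
Give Clinic Q 6 more to hit its cap of 6 — 13 left.
Give Clinic A 6 more to hit its cap of 7 — 7 left.
Clinic G takes 3 more to reach its cap of 4 — 4 left.
Only 4 left; Clinic K takes them to reach 7.
Total = 23×10 + 10×4 + 13×7 + 22×6 + 3×7 = 514.

514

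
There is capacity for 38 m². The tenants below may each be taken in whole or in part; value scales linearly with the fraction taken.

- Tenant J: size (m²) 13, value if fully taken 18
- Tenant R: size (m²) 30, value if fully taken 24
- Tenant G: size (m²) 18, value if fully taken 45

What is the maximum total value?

68.6

Best value per unit of size first: Tenant G 45/18≈2.5, Tenant J 18/13≈1.38, Tenant R 24/30≈0.8.
Take all of Tenant G (18 m², value 45) → 20 m² left.
Take all of Tenant J (13 m², value 18) → 7 m² left.
Only 7 m² remain; take 7/30 of Tenant R for value 24×7/30 = 5.6.
Total value = 68.6.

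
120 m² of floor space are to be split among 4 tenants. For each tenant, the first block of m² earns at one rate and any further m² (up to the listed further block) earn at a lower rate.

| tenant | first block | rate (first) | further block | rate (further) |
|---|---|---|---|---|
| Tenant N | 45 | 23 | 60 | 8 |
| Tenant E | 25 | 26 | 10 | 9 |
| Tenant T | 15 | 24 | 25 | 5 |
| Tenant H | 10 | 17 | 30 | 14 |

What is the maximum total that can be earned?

2565

Order all 8 blocks by rate: Tenant E/T1 26 > Tenant T/T1 24 > Tenant N/T1 23 > Tenant H/T1 17 > Tenant H/T2 14 > Tenant E/T2 9 > Tenant N/T2 8 > Tenant T/T2 5.
Tenant E T1 at 26: fill all 25 — 95 left.
Tenant T/T1 (24): +15 — 80 left.
Tenant N/T1 (23): +45 — 35 left.
Tenant H T1 at 17: fill all 10 — 25 left.
Tenant H/T2: +25 of 30 at 14; pool empty.
Total = 26×25 + 24×15 + 23×45 + 17×10 + 14×25 = 2565.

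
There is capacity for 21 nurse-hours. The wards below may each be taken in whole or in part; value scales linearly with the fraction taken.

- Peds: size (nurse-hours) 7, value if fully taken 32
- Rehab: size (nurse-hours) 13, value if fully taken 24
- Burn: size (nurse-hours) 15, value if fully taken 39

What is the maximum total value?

68.4

Rank by value-to-size ratio: Peds 32/7≈4.57, Burn 39/15≈2.6, Rehab 24/13≈1.85.
Take all of Peds (7 nurse-hours, value 32) → 14 nurse-hours left.
Only 14 nurse-hours remain; take 14/15 of Burn for value 39×14/15 = 36.4.
Total value = 68.4.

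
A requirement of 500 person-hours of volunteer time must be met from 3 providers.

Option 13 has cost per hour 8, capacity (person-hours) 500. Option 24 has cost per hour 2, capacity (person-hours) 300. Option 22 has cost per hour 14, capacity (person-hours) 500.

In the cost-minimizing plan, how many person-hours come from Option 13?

200

Cheapest first:
Option 24 at 2: take all 300 person-hours — 200 still needed.
Option 13 at 8: take 200 of its 500 — requirement met.
Option 22: unused.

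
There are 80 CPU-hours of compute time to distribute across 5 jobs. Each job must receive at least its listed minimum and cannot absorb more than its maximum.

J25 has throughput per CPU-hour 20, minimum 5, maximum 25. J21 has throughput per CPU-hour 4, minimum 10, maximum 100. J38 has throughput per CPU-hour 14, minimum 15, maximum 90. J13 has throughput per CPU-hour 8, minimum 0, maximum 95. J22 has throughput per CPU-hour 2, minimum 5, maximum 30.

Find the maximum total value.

1110

Meeting every minimum uses 5+10+15+0+5 = 35 CPU-hours, leaving 45.
Rank by throughput per CPU-hour: J25 20 > J38 14 > J13 8 > J21 4 > J22 2.
J25 takes 20 more to reach its cap of 25 → 25 left.
J38 has room for 75 more but only 25 remain, so it gets 40.
Total = 20×25 + 4×10 + 14×40 + 2×5 = 1110.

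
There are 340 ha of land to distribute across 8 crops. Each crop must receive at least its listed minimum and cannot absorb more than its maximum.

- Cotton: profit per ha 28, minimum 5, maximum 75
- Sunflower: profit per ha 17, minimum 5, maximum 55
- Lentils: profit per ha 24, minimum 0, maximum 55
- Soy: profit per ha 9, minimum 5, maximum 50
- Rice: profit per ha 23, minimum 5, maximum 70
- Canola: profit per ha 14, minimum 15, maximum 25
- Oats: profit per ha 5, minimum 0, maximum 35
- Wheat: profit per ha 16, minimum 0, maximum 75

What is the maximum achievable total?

7260

Meeting every minimum uses 5+5+0+5+5+15+0+0 = 35 ha, leaving 305.
Highest profit per ha first: Cotton 28 > Lentils 24 > Rice 23 > Sunflower 17 > Wheat 16 > Canola 14 > Soy 9 > Oats 5.
Cotton: +70 to 75 (cap) — 235 left.
Give Lentils 55 more to hit its cap of 55 — 180 left.
Give Rice 65 more to hit its cap of 70 — 115 left.
Give Sunflower 50 more to hit its cap of 55 — 65 left.
Only 65 left; Wheat takes them to reach 65.
Total = 28×75 + 17×55 + 24×55 + 9×5 + 23×70 + 14×15 + 16×65 = 7260.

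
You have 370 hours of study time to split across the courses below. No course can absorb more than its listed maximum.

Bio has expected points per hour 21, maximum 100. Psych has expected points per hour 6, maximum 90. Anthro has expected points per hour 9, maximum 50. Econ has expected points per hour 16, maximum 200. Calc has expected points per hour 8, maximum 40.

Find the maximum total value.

Order the courses by expected points per hour: Bio 21 > Econ 16 > Anthro 9 > Calc 8 > Psych 6.
Bio takes 100 to reach its cap of 100 ; 270 left.
Give Econ 200 to hit its cap of 200 ; 70 left.
Give Anthro 50 to hit its cap of 50 ; 20 left.
Calc has room for 40 but only 20 remain, so it gets 20.
Total = 21×100 + 9×50 + 16×200 + 8×20 = 5910.

5910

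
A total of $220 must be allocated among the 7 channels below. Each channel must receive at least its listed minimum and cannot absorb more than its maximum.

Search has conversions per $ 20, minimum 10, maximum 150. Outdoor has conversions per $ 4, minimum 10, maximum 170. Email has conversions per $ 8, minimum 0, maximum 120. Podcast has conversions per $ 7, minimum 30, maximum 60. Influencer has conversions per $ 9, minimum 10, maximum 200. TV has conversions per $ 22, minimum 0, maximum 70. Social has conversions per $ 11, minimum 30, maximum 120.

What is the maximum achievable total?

3610

Meeting every minimum uses 10+10+0+30+10+0+30 = 90 $, leaving 130.
Rank by conversions per $: TV 22 > Search 20 > Social 11 > Influencer 9 > Email 8 > Podcast 7 > Outdoor 4.
Give TV 70 more to hit its cap of 70 — 60 left.
Search: +60 (room for 140) → 70. Pool exhausted.
Total = 20×70 + 4×10 + 7×30 + 9×10 + 22×70 + 11×30 = 3610.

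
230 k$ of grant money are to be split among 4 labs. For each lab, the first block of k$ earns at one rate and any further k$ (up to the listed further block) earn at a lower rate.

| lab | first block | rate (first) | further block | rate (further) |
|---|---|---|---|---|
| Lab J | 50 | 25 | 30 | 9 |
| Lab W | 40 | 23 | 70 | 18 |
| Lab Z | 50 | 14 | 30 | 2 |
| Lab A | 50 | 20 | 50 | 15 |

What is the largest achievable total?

4730

Treat each block as its own option and order by rate: Lab J/first 25 > Lab W/first 23 > Lab A/first 20 > Lab W/second 18 > Lab A/second 15 > Lab Z/first 14 > Lab J/second 9 > Lab Z/second 2.
Lab J/first (25): +50 ; 180 left.
Lab W first at 23: fill all 40 ; 140 left.
Lab A first at 20: fill all 50 ; 90 left.
Lab W/second (18): +70 ; 20 left.
Lab A/second: +20 of 50 at 15; pool empty.
Total = 25×50 + 23×40 + 20×50 + 18×70 + 15×20 = 4730.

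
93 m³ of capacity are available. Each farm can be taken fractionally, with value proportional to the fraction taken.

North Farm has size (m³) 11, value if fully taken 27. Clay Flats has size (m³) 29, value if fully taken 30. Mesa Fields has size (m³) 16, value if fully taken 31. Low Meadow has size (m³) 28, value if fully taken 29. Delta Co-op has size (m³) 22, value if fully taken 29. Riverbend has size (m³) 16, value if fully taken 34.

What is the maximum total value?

150

Best value per unit of size first: North Farm 27/11≈2.45, Riverbend 34/16≈2.12, Mesa Fields 31/16≈1.94, Delta Co-op 29/22≈1.32, Low Meadow 29/28≈1.04, Clay Flats 30/29≈1.03.
Take all of North Farm (11 m³, value 27) → 82 m³ left.
Riverbend: take in full, 16 m³ for value 34 → 66 left.
Mesa Fields: take in full, 16 m³ for value 31 → 50 left.
All 22 m³ of Delta Co-op fit (value 29) → 28 remain.
Take all of Low Meadow (28 m³, value 29) → 0 m³ left.
Total value = 150.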